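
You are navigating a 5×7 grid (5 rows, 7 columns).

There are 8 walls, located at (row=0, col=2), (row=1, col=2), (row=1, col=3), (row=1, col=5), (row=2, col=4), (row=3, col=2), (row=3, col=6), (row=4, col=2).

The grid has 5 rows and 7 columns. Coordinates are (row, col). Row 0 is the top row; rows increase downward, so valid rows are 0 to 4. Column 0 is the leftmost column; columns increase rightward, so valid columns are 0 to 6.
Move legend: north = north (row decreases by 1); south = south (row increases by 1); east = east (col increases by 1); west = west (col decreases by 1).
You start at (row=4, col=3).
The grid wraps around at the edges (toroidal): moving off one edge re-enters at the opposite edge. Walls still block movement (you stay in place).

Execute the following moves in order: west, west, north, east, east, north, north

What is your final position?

Start: (row=4, col=3)
  west (west): blocked, stay at (row=4, col=3)
  west (west): blocked, stay at (row=4, col=3)
  north (north): (row=4, col=3) -> (row=3, col=3)
  east (east): (row=3, col=3) -> (row=3, col=4)
  east (east): (row=3, col=4) -> (row=3, col=5)
  north (north): (row=3, col=5) -> (row=2, col=5)
  north (north): blocked, stay at (row=2, col=5)
Final: (row=2, col=5)

Answer: Final position: (row=2, col=5)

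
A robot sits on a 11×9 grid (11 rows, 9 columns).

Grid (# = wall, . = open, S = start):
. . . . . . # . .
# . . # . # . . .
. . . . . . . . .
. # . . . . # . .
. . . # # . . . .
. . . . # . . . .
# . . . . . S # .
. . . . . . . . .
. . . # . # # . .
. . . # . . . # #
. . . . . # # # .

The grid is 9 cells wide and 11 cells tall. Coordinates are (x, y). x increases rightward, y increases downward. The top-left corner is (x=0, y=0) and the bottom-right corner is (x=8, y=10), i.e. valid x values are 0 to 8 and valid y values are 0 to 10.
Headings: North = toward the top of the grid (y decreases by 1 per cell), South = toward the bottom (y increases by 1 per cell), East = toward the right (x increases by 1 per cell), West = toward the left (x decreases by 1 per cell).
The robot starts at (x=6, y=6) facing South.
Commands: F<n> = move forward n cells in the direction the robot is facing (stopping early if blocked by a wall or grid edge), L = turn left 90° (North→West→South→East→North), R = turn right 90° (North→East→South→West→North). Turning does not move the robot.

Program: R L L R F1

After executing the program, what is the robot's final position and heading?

Answer: Final position: (x=6, y=7), facing South

Derivation:
Start: (x=6, y=6), facing South
  R: turn right, now facing West
  L: turn left, now facing South
  L: turn left, now facing East
  R: turn right, now facing South
  F1: move forward 1, now at (x=6, y=7)
Final: (x=6, y=7), facing South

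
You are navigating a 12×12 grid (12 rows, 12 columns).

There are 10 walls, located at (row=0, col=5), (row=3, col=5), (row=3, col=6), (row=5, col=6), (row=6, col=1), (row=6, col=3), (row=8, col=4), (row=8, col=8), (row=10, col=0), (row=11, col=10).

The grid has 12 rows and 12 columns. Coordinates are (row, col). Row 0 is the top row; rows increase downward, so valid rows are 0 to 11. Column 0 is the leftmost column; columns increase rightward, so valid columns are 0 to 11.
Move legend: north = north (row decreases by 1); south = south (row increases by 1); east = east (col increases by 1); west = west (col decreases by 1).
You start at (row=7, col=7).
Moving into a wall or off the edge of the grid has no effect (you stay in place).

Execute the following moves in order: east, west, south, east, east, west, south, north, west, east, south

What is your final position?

Start: (row=7, col=7)
  east (east): (row=7, col=7) -> (row=7, col=8)
  west (west): (row=7, col=8) -> (row=7, col=7)
  south (south): (row=7, col=7) -> (row=8, col=7)
  east (east): blocked, stay at (row=8, col=7)
  east (east): blocked, stay at (row=8, col=7)
  west (west): (row=8, col=7) -> (row=8, col=6)
  south (south): (row=8, col=6) -> (row=9, col=6)
  north (north): (row=9, col=6) -> (row=8, col=6)
  west (west): (row=8, col=6) -> (row=8, col=5)
  east (east): (row=8, col=5) -> (row=8, col=6)
  south (south): (row=8, col=6) -> (row=9, col=6)
Final: (row=9, col=6)

Answer: Final position: (row=9, col=6)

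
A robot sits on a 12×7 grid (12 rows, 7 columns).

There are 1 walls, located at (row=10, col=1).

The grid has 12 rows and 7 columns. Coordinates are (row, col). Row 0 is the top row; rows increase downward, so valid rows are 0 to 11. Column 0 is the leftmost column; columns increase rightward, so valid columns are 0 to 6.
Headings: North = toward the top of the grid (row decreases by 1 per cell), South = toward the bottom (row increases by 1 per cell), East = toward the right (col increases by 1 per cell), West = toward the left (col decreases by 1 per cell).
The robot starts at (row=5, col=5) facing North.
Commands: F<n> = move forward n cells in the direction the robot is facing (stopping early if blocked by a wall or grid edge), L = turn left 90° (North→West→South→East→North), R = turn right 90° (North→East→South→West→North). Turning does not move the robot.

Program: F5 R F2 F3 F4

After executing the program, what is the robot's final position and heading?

Answer: Final position: (row=0, col=6), facing East

Derivation:
Start: (row=5, col=5), facing North
  F5: move forward 5, now at (row=0, col=5)
  R: turn right, now facing East
  F2: move forward 1/2 (blocked), now at (row=0, col=6)
  F3: move forward 0/3 (blocked), now at (row=0, col=6)
  F4: move forward 0/4 (blocked), now at (row=0, col=6)
Final: (row=0, col=6), facing East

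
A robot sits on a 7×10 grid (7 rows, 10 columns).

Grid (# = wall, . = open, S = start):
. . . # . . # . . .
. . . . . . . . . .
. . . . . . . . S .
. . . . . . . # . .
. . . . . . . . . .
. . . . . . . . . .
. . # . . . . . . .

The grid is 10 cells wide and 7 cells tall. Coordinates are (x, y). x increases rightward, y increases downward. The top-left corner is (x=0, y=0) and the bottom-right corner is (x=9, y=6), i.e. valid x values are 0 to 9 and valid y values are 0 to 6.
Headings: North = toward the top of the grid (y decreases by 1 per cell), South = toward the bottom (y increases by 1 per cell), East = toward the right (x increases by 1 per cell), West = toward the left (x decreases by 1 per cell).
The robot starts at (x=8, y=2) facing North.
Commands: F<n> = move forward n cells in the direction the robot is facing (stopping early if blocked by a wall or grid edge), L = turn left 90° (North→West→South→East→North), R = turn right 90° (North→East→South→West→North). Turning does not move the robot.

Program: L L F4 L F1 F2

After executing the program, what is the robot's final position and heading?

Answer: Final position: (x=9, y=6), facing East

Derivation:
Start: (x=8, y=2), facing North
  L: turn left, now facing West
  L: turn left, now facing South
  F4: move forward 4, now at (x=8, y=6)
  L: turn left, now facing East
  F1: move forward 1, now at (x=9, y=6)
  F2: move forward 0/2 (blocked), now at (x=9, y=6)
Final: (x=9, y=6), facing East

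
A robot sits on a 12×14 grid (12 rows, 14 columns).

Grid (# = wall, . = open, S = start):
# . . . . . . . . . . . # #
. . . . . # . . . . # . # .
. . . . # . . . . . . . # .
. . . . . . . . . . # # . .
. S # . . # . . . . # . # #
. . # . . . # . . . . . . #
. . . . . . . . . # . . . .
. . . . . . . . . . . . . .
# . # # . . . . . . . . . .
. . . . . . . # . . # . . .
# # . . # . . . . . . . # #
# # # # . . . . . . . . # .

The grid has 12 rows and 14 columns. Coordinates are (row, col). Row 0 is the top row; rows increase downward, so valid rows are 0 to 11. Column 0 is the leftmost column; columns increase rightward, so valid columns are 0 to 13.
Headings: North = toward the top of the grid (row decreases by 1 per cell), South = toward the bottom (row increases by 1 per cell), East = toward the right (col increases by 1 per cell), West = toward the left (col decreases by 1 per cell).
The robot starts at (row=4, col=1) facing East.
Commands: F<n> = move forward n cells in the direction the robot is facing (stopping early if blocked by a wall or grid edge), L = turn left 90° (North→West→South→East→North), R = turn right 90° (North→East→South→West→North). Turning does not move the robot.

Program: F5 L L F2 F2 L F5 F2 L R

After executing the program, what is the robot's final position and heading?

Answer: Final position: (row=7, col=0), facing South

Derivation:
Start: (row=4, col=1), facing East
  F5: move forward 0/5 (blocked), now at (row=4, col=1)
  L: turn left, now facing North
  L: turn left, now facing West
  F2: move forward 1/2 (blocked), now at (row=4, col=0)
  F2: move forward 0/2 (blocked), now at (row=4, col=0)
  L: turn left, now facing South
  F5: move forward 3/5 (blocked), now at (row=7, col=0)
  F2: move forward 0/2 (blocked), now at (row=7, col=0)
  L: turn left, now facing East
  R: turn right, now facing South
Final: (row=7, col=0), facing South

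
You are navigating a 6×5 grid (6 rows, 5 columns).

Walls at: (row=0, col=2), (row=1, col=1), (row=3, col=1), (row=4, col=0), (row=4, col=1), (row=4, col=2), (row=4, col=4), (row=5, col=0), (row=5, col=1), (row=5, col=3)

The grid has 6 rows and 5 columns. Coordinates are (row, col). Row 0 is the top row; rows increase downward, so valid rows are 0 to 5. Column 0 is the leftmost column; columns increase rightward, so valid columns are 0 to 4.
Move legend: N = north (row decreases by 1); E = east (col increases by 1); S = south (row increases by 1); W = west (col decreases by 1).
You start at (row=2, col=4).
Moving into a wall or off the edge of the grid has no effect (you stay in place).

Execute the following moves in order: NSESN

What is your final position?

Start: (row=2, col=4)
  N (north): (row=2, col=4) -> (row=1, col=4)
  S (south): (row=1, col=4) -> (row=2, col=4)
  E (east): blocked, stay at (row=2, col=4)
  S (south): (row=2, col=4) -> (row=3, col=4)
  N (north): (row=3, col=4) -> (row=2, col=4)
Final: (row=2, col=4)

Answer: Final position: (row=2, col=4)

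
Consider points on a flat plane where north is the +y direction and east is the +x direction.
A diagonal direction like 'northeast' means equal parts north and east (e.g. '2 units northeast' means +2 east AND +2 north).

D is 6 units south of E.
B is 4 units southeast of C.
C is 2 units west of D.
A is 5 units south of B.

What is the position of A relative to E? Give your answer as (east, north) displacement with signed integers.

Place E at the origin (east=0, north=0).
  D is 6 units south of E: delta (east=+0, north=-6); D at (east=0, north=-6).
  C is 2 units west of D: delta (east=-2, north=+0); C at (east=-2, north=-6).
  B is 4 units southeast of C: delta (east=+4, north=-4); B at (east=2, north=-10).
  A is 5 units south of B: delta (east=+0, north=-5); A at (east=2, north=-15).
Therefore A relative to E: (east=2, north=-15).

Answer: A is at (east=2, north=-15) relative to E.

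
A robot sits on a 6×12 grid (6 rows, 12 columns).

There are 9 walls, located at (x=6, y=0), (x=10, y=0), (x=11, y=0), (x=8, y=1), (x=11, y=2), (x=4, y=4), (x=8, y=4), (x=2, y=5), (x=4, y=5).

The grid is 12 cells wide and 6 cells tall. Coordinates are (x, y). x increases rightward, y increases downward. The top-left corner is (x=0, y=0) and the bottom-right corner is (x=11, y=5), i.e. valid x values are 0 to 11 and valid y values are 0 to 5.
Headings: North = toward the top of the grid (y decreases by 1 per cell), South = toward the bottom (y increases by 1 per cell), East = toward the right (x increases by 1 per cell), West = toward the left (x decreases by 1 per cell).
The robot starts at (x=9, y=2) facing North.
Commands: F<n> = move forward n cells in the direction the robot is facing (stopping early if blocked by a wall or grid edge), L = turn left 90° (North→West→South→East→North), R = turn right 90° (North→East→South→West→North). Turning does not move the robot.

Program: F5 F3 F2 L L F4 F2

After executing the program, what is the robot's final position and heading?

Answer: Final position: (x=9, y=5), facing South

Derivation:
Start: (x=9, y=2), facing North
  F5: move forward 2/5 (blocked), now at (x=9, y=0)
  F3: move forward 0/3 (blocked), now at (x=9, y=0)
  F2: move forward 0/2 (blocked), now at (x=9, y=0)
  L: turn left, now facing West
  L: turn left, now facing South
  F4: move forward 4, now at (x=9, y=4)
  F2: move forward 1/2 (blocked), now at (x=9, y=5)
Final: (x=9, y=5), facing South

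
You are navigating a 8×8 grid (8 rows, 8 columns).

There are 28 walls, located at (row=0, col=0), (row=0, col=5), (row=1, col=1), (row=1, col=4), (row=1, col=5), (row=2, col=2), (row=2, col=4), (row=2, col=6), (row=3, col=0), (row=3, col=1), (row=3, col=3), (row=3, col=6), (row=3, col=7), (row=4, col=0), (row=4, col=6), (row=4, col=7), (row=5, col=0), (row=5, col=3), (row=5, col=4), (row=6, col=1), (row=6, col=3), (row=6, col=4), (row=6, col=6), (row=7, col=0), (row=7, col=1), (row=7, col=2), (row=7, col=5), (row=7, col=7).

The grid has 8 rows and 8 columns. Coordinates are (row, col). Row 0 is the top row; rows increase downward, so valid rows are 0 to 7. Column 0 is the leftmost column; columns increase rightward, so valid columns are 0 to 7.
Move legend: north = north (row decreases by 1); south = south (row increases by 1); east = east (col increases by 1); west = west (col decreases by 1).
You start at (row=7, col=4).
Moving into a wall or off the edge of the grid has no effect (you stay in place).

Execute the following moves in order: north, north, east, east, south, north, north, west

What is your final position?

Answer: Final position: (row=7, col=3)

Derivation:
Start: (row=7, col=4)
  north (north): blocked, stay at (row=7, col=4)
  north (north): blocked, stay at (row=7, col=4)
  east (east): blocked, stay at (row=7, col=4)
  east (east): blocked, stay at (row=7, col=4)
  south (south): blocked, stay at (row=7, col=4)
  north (north): blocked, stay at (row=7, col=4)
  north (north): blocked, stay at (row=7, col=4)
  west (west): (row=7, col=4) -> (row=7, col=3)
Final: (row=7, col=3)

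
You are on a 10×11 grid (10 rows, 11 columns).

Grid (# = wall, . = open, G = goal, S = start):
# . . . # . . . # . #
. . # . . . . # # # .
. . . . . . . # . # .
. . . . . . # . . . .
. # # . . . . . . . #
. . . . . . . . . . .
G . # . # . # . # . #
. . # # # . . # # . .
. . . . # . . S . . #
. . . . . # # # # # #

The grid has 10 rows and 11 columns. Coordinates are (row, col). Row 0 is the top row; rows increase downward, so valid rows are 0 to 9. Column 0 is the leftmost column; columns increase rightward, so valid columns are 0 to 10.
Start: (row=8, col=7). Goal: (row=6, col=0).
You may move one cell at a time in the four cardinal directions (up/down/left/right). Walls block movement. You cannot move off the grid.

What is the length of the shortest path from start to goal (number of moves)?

Answer: Shortest path length: 11

Derivation:
BFS from (row=8, col=7) until reaching (row=6, col=0):
  Distance 0: (row=8, col=7)
  Distance 1: (row=8, col=6), (row=8, col=8)
  Distance 2: (row=7, col=6), (row=8, col=5), (row=8, col=9)
  Distance 3: (row=7, col=5), (row=7, col=9)
  Distance 4: (row=6, col=5), (row=6, col=9), (row=7, col=10)
  Distance 5: (row=5, col=5), (row=5, col=9)
  Distance 6: (row=4, col=5), (row=4, col=9), (row=5, col=4), (row=5, col=6), (row=5, col=8), (row=5, col=10)
  Distance 7: (row=3, col=5), (row=3, col=9), (row=4, col=4), (row=4, col=6), (row=4, col=8), (row=5, col=3), (row=5, col=7)
  Distance 8: (row=2, col=5), (row=3, col=4), (row=3, col=8), (row=3, col=10), (row=4, col=3), (row=4, col=7), (row=5, col=2), (row=6, col=3), (row=6, col=7)
  Distance 9: (row=1, col=5), (row=2, col=4), (row=2, col=6), (row=2, col=8), (row=2, col=10), (row=3, col=3), (row=3, col=7), (row=5, col=1)
  Distance 10: (row=0, col=5), (row=1, col=4), (row=1, col=6), (row=1, col=10), (row=2, col=3), (row=3, col=2), (row=5, col=0), (row=6, col=1)
  Distance 11: (row=0, col=6), (row=1, col=3), (row=2, col=2), (row=3, col=1), (row=4, col=0), (row=6, col=0), (row=7, col=1)  <- goal reached here
One shortest path (11 moves): (row=8, col=7) -> (row=8, col=6) -> (row=8, col=5) -> (row=7, col=5) -> (row=6, col=5) -> (row=5, col=5) -> (row=5, col=4) -> (row=5, col=3) -> (row=5, col=2) -> (row=5, col=1) -> (row=5, col=0) -> (row=6, col=0)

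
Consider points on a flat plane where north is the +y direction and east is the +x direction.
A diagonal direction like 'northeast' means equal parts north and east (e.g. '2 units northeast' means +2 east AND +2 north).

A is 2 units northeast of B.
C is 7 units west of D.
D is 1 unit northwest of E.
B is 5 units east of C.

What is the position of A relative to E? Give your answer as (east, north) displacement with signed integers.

Place E at the origin (east=0, north=0).
  D is 1 unit northwest of E: delta (east=-1, north=+1); D at (east=-1, north=1).
  C is 7 units west of D: delta (east=-7, north=+0); C at (east=-8, north=1).
  B is 5 units east of C: delta (east=+5, north=+0); B at (east=-3, north=1).
  A is 2 units northeast of B: delta (east=+2, north=+2); A at (east=-1, north=3).
Therefore A relative to E: (east=-1, north=3).

Answer: A is at (east=-1, north=3) relative to E.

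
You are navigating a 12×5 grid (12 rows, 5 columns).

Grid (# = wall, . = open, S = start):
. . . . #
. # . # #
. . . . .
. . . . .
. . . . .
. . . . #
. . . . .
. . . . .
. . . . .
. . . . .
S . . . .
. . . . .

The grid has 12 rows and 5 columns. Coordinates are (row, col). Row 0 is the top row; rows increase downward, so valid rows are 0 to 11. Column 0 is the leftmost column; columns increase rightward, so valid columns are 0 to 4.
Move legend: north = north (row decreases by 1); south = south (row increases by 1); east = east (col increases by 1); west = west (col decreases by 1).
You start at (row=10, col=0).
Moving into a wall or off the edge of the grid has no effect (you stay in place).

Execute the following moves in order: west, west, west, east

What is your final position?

Start: (row=10, col=0)
  [×3]west (west): blocked, stay at (row=10, col=0)
  east (east): (row=10, col=0) -> (row=10, col=1)
Final: (row=10, col=1)

Answer: Final position: (row=10, col=1)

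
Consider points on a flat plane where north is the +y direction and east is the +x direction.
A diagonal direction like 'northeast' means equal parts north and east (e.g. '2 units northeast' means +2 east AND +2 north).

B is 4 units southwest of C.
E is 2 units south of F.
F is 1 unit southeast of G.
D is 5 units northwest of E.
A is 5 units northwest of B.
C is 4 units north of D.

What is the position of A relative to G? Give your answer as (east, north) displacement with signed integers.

Answer: A is at (east=-13, north=7) relative to G.

Derivation:
Place G at the origin (east=0, north=0).
  F is 1 unit southeast of G: delta (east=+1, north=-1); F at (east=1, north=-1).
  E is 2 units south of F: delta (east=+0, north=-2); E at (east=1, north=-3).
  D is 5 units northwest of E: delta (east=-5, north=+5); D at (east=-4, north=2).
  C is 4 units north of D: delta (east=+0, north=+4); C at (east=-4, north=6).
  B is 4 units southwest of C: delta (east=-4, north=-4); B at (east=-8, north=2).
  A is 5 units northwest of B: delta (east=-5, north=+5); A at (east=-13, north=7).
Therefore A relative to G: (east=-13, north=7).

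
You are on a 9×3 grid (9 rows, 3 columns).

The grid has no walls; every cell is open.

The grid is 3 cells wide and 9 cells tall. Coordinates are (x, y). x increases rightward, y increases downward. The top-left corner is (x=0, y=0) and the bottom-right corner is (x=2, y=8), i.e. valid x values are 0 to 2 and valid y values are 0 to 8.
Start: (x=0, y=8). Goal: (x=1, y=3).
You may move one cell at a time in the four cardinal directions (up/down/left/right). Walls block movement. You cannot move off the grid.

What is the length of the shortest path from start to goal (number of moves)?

Answer: Shortest path length: 6

Derivation:
BFS from (x=0, y=8) until reaching (x=1, y=3):
  Distance 0: (x=0, y=8)
  Distance 1: (x=0, y=7), (x=1, y=8)
  Distance 2: (x=0, y=6), (x=1, y=7), (x=2, y=8)
  Distance 3: (x=0, y=5), (x=1, y=6), (x=2, y=7)
  Distance 4: (x=0, y=4), (x=1, y=5), (x=2, y=6)
  Distance 5: (x=0, y=3), (x=1, y=4), (x=2, y=5)
  Distance 6: (x=0, y=2), (x=1, y=3), (x=2, y=4)  <- goal reached here
One shortest path (6 moves): (x=0, y=8) -> (x=1, y=8) -> (x=1, y=7) -> (x=1, y=6) -> (x=1, y=5) -> (x=1, y=4) -> (x=1, y=3)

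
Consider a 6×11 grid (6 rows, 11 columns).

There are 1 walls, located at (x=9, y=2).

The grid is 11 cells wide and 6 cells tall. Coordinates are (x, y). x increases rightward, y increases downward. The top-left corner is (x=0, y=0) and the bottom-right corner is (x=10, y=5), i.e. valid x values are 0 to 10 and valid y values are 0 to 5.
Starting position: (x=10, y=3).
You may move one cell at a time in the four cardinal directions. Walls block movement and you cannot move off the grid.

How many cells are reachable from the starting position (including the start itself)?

BFS flood-fill from (x=10, y=3):
  Distance 0: (x=10, y=3)
  Distance 1: (x=10, y=2), (x=9, y=3), (x=10, y=4)
  Distance 2: (x=10, y=1), (x=8, y=3), (x=9, y=4), (x=10, y=5)
  Distance 3: (x=10, y=0), (x=9, y=1), (x=8, y=2), (x=7, y=3), (x=8, y=4), (x=9, y=5)
  Distance 4: (x=9, y=0), (x=8, y=1), (x=7, y=2), (x=6, y=3), (x=7, y=4), (x=8, y=5)
  Distance 5: (x=8, y=0), (x=7, y=1), (x=6, y=2), (x=5, y=3), (x=6, y=4), (x=7, y=5)
  Distance 6: (x=7, y=0), (x=6, y=1), (x=5, y=2), (x=4, y=3), (x=5, y=4), (x=6, y=5)
  Distance 7: (x=6, y=0), (x=5, y=1), (x=4, y=2), (x=3, y=3), (x=4, y=4), (x=5, y=5)
  Distance 8: (x=5, y=0), (x=4, y=1), (x=3, y=2), (x=2, y=3), (x=3, y=4), (x=4, y=5)
  Distance 9: (x=4, y=0), (x=3, y=1), (x=2, y=2), (x=1, y=3), (x=2, y=4), (x=3, y=5)
  Distance 10: (x=3, y=0), (x=2, y=1), (x=1, y=2), (x=0, y=3), (x=1, y=4), (x=2, y=5)
  Distance 11: (x=2, y=0), (x=1, y=1), (x=0, y=2), (x=0, y=4), (x=1, y=5)
  Distance 12: (x=1, y=0), (x=0, y=1), (x=0, y=5)
  Distance 13: (x=0, y=0)
Total reachable: 65 (grid has 65 open cells total)

Answer: Reachable cells: 65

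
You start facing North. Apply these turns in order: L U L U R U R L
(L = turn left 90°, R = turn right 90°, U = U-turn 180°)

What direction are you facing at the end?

Start: North
  L (left (90° counter-clockwise)) -> West
  U (U-turn (180°)) -> East
  L (left (90° counter-clockwise)) -> North
  U (U-turn (180°)) -> South
  R (right (90° clockwise)) -> West
  U (U-turn (180°)) -> East
  R (right (90° clockwise)) -> South
  L (left (90° counter-clockwise)) -> East
Final: East

Answer: Final heading: East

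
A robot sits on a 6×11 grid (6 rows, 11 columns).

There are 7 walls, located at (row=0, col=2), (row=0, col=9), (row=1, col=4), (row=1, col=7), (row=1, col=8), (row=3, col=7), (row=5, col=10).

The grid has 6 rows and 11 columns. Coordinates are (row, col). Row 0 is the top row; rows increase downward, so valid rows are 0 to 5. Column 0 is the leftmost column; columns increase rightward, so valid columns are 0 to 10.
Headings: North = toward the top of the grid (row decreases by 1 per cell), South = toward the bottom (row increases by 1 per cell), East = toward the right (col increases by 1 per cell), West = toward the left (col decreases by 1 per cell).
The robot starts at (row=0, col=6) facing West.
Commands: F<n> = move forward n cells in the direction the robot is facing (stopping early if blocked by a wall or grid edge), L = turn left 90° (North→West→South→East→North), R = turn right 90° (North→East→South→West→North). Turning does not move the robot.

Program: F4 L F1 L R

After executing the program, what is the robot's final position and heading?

Start: (row=0, col=6), facing West
  F4: move forward 3/4 (blocked), now at (row=0, col=3)
  L: turn left, now facing South
  F1: move forward 1, now at (row=1, col=3)
  L: turn left, now facing East
  R: turn right, now facing South
Final: (row=1, col=3), facing South

Answer: Final position: (row=1, col=3), facing South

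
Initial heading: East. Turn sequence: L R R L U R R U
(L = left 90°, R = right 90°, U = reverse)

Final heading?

Start: East
  L (left (90° counter-clockwise)) -> North
  R (right (90° clockwise)) -> East
  R (right (90° clockwise)) -> South
  L (left (90° counter-clockwise)) -> East
  U (U-turn (180°)) -> West
  R (right (90° clockwise)) -> North
  R (right (90° clockwise)) -> East
  U (U-turn (180°)) -> West
Final: West

Answer: Final heading: West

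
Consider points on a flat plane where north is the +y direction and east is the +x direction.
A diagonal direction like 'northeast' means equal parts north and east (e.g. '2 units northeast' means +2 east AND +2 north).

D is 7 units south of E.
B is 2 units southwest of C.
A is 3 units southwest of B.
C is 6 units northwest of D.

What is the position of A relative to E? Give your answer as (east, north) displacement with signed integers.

Place E at the origin (east=0, north=0).
  D is 7 units south of E: delta (east=+0, north=-7); D at (east=0, north=-7).
  C is 6 units northwest of D: delta (east=-6, north=+6); C at (east=-6, north=-1).
  B is 2 units southwest of C: delta (east=-2, north=-2); B at (east=-8, north=-3).
  A is 3 units southwest of B: delta (east=-3, north=-3); A at (east=-11, north=-6).
Therefore A relative to E: (east=-11, north=-6).

Answer: A is at (east=-11, north=-6) relative to E.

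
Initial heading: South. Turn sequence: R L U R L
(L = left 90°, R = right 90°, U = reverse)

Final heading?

Answer: Final heading: North

Derivation:
Start: South
  R (right (90° clockwise)) -> West
  L (left (90° counter-clockwise)) -> South
  U (U-turn (180°)) -> North
  R (right (90° clockwise)) -> East
  L (left (90° counter-clockwise)) -> North
Final: North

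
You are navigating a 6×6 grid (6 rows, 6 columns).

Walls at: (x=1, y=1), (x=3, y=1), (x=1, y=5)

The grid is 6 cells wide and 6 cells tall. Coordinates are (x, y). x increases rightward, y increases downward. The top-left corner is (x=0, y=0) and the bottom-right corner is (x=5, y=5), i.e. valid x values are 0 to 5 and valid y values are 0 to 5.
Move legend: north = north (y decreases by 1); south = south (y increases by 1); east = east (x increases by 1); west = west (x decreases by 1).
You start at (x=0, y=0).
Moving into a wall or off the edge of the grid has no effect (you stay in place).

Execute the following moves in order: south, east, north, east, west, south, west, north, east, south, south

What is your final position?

Start: (x=0, y=0)
  south (south): (x=0, y=0) -> (x=0, y=1)
  east (east): blocked, stay at (x=0, y=1)
  north (north): (x=0, y=1) -> (x=0, y=0)
  east (east): (x=0, y=0) -> (x=1, y=0)
  west (west): (x=1, y=0) -> (x=0, y=0)
  south (south): (x=0, y=0) -> (x=0, y=1)
  west (west): blocked, stay at (x=0, y=1)
  north (north): (x=0, y=1) -> (x=0, y=0)
  east (east): (x=0, y=0) -> (x=1, y=0)
  south (south): blocked, stay at (x=1, y=0)
  south (south): blocked, stay at (x=1, y=0)
Final: (x=1, y=0)

Answer: Final position: (x=1, y=0)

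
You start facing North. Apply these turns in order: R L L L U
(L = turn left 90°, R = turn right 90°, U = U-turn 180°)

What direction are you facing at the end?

Start: North
  R (right (90° clockwise)) -> East
  L (left (90° counter-clockwise)) -> North
  L (left (90° counter-clockwise)) -> West
  L (left (90° counter-clockwise)) -> South
  U (U-turn (180°)) -> North
Final: North

Answer: Final heading: North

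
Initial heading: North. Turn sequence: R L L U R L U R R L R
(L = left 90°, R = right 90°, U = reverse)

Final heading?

Answer: Final heading: East

Derivation:
Start: North
  R (right (90° clockwise)) -> East
  L (left (90° counter-clockwise)) -> North
  L (left (90° counter-clockwise)) -> West
  U (U-turn (180°)) -> East
  R (right (90° clockwise)) -> South
  L (left (90° counter-clockwise)) -> East
  U (U-turn (180°)) -> West
  R (right (90° clockwise)) -> North
  R (right (90° clockwise)) -> East
  L (left (90° counter-clockwise)) -> North
  R (right (90° clockwise)) -> East
Final: East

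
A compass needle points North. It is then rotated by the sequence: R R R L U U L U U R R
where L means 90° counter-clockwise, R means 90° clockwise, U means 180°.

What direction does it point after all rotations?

Start: North
  R (right (90° clockwise)) -> East
  R (right (90° clockwise)) -> South
  R (right (90° clockwise)) -> West
  L (left (90° counter-clockwise)) -> South
  U (U-turn (180°)) -> North
  U (U-turn (180°)) -> South
  L (left (90° counter-clockwise)) -> East
  U (U-turn (180°)) -> West
  U (U-turn (180°)) -> East
  R (right (90° clockwise)) -> South
  R (right (90° clockwise)) -> West
Final: West

Answer: Final heading: West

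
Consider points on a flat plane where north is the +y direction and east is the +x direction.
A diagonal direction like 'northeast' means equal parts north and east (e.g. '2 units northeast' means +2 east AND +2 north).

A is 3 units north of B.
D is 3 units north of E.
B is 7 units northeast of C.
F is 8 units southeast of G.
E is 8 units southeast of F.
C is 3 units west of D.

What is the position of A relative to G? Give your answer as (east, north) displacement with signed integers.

Place G at the origin (east=0, north=0).
  F is 8 units southeast of G: delta (east=+8, north=-8); F at (east=8, north=-8).
  E is 8 units southeast of F: delta (east=+8, north=-8); E at (east=16, north=-16).
  D is 3 units north of E: delta (east=+0, north=+3); D at (east=16, north=-13).
  C is 3 units west of D: delta (east=-3, north=+0); C at (east=13, north=-13).
  B is 7 units northeast of C: delta (east=+7, north=+7); B at (east=20, north=-6).
  A is 3 units north of B: delta (east=+0, north=+3); A at (east=20, north=-3).
Therefore A relative to G: (east=20, north=-3).

Answer: A is at (east=20, north=-3) relative to G.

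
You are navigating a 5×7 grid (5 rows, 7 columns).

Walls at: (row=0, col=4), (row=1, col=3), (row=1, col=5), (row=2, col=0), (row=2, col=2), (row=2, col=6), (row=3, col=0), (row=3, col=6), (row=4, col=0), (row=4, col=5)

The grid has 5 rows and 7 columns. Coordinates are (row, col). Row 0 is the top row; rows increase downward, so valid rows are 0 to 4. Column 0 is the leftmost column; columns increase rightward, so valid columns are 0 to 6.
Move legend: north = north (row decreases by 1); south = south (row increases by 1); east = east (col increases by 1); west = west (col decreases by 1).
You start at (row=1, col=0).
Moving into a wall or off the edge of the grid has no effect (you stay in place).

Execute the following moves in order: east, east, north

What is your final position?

Answer: Final position: (row=0, col=2)

Derivation:
Start: (row=1, col=0)
  east (east): (row=1, col=0) -> (row=1, col=1)
  east (east): (row=1, col=1) -> (row=1, col=2)
  north (north): (row=1, col=2) -> (row=0, col=2)
Final: (row=0, col=2)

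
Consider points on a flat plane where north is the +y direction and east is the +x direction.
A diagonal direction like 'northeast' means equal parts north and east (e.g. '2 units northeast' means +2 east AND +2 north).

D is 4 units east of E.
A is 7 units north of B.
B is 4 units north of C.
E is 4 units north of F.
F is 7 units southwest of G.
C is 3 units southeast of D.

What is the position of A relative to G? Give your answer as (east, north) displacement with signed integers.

Answer: A is at (east=0, north=5) relative to G.

Derivation:
Place G at the origin (east=0, north=0).
  F is 7 units southwest of G: delta (east=-7, north=-7); F at (east=-7, north=-7).
  E is 4 units north of F: delta (east=+0, north=+4); E at (east=-7, north=-3).
  D is 4 units east of E: delta (east=+4, north=+0); D at (east=-3, north=-3).
  C is 3 units southeast of D: delta (east=+3, north=-3); C at (east=0, north=-6).
  B is 4 units north of C: delta (east=+0, north=+4); B at (east=0, north=-2).
  A is 7 units north of B: delta (east=+0, north=+7); A at (east=0, north=5).
Therefore A relative to G: (east=0, north=5).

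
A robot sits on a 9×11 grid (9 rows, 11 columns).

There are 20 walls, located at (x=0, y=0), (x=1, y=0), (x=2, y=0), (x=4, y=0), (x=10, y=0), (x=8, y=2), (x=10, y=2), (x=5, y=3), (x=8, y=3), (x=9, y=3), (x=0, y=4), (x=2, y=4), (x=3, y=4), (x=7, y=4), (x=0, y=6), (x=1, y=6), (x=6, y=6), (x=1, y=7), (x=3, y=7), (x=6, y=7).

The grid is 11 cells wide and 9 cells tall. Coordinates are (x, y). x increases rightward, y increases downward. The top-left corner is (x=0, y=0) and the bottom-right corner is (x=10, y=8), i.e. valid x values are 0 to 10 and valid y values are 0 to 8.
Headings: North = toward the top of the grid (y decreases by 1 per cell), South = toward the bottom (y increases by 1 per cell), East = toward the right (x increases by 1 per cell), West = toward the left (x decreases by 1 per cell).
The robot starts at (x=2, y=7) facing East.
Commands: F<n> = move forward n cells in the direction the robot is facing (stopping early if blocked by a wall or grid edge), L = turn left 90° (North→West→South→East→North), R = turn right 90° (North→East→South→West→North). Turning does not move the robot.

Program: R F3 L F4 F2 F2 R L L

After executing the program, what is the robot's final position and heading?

Start: (x=2, y=7), facing East
  R: turn right, now facing South
  F3: move forward 1/3 (blocked), now at (x=2, y=8)
  L: turn left, now facing East
  F4: move forward 4, now at (x=6, y=8)
  F2: move forward 2, now at (x=8, y=8)
  F2: move forward 2, now at (x=10, y=8)
  R: turn right, now facing South
  L: turn left, now facing East
  L: turn left, now facing North
Final: (x=10, y=8), facing North

Answer: Final position: (x=10, y=8), facing North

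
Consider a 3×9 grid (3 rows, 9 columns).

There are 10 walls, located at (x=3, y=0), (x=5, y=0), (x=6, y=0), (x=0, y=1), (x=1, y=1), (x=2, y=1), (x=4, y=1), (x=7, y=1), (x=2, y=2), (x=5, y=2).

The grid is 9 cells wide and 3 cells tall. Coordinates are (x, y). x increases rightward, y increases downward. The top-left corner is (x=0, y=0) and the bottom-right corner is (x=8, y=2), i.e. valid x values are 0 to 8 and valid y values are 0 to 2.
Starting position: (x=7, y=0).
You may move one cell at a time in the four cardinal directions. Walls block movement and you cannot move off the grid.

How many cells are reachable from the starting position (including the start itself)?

Answer: Reachable cells: 8

Derivation:
BFS flood-fill from (x=7, y=0):
  Distance 0: (x=7, y=0)
  Distance 1: (x=8, y=0)
  Distance 2: (x=8, y=1)
  Distance 3: (x=8, y=2)
  Distance 4: (x=7, y=2)
  Distance 5: (x=6, y=2)
  Distance 6: (x=6, y=1)
  Distance 7: (x=5, y=1)
Total reachable: 8 (grid has 17 open cells total)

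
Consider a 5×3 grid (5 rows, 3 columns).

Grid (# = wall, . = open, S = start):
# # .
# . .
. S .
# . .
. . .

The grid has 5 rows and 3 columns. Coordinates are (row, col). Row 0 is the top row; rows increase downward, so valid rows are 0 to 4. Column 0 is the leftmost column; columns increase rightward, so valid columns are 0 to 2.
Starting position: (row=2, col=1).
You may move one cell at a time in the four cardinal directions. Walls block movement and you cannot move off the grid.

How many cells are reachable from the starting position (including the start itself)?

Answer: Reachable cells: 11

Derivation:
BFS flood-fill from (row=2, col=1):
  Distance 0: (row=2, col=1)
  Distance 1: (row=1, col=1), (row=2, col=0), (row=2, col=2), (row=3, col=1)
  Distance 2: (row=1, col=2), (row=3, col=2), (row=4, col=1)
  Distance 3: (row=0, col=2), (row=4, col=0), (row=4, col=2)
Total reachable: 11 (grid has 11 open cells total)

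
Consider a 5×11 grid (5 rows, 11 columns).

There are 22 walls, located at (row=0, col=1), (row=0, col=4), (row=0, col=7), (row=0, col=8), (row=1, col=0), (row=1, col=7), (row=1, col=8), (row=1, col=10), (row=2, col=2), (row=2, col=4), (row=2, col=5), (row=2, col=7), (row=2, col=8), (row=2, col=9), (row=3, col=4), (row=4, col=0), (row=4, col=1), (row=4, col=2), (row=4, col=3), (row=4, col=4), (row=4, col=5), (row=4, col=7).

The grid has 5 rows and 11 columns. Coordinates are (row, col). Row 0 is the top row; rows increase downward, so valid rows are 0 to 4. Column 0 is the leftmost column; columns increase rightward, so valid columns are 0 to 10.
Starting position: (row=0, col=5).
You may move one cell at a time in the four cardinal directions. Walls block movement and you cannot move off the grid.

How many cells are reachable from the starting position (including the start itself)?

BFS flood-fill from (row=0, col=5):
  Distance 0: (row=0, col=5)
  Distance 1: (row=0, col=6), (row=1, col=5)
  Distance 2: (row=1, col=4), (row=1, col=6)
  Distance 3: (row=1, col=3), (row=2, col=6)
  Distance 4: (row=0, col=3), (row=1, col=2), (row=2, col=3), (row=3, col=6)
  Distance 5: (row=0, col=2), (row=1, col=1), (row=3, col=3), (row=3, col=5), (row=3, col=7), (row=4, col=6)
  Distance 6: (row=2, col=1), (row=3, col=2), (row=3, col=8)
  Distance 7: (row=2, col=0), (row=3, col=1), (row=3, col=9), (row=4, col=8)
  Distance 8: (row=3, col=0), (row=3, col=10), (row=4, col=9)
  Distance 9: (row=2, col=10), (row=4, col=10)
Total reachable: 29 (grid has 33 open cells total)

Answer: Reachable cells: 29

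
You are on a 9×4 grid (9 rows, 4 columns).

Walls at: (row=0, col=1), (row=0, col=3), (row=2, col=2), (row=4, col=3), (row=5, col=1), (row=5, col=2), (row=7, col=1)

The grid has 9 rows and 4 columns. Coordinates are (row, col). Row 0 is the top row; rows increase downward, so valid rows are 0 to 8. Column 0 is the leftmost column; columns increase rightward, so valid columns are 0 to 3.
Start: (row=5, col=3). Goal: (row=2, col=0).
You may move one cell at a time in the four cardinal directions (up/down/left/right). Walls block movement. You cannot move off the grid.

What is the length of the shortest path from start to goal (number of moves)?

Answer: Shortest path length: 8

Derivation:
BFS from (row=5, col=3) until reaching (row=2, col=0):
  Distance 0: (row=5, col=3)
  Distance 1: (row=6, col=3)
  Distance 2: (row=6, col=2), (row=7, col=3)
  Distance 3: (row=6, col=1), (row=7, col=2), (row=8, col=3)
  Distance 4: (row=6, col=0), (row=8, col=2)
  Distance 5: (row=5, col=0), (row=7, col=0), (row=8, col=1)
  Distance 6: (row=4, col=0), (row=8, col=0)
  Distance 7: (row=3, col=0), (row=4, col=1)
  Distance 8: (row=2, col=0), (row=3, col=1), (row=4, col=2)  <- goal reached here
One shortest path (8 moves): (row=5, col=3) -> (row=6, col=3) -> (row=6, col=2) -> (row=6, col=1) -> (row=6, col=0) -> (row=5, col=0) -> (row=4, col=0) -> (row=3, col=0) -> (row=2, col=0)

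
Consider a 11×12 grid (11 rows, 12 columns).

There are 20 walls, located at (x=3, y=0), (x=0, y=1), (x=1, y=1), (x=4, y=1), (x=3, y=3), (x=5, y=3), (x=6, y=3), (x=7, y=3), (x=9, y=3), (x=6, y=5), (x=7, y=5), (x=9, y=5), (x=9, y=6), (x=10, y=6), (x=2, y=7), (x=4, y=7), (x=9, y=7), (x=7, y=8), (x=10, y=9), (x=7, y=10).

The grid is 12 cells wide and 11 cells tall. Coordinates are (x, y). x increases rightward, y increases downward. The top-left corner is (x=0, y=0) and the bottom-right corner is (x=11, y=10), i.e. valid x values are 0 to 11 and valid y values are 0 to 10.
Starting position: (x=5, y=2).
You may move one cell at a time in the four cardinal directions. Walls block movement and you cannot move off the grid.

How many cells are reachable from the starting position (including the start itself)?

BFS flood-fill from (x=5, y=2):
  Distance 0: (x=5, y=2)
  Distance 1: (x=5, y=1), (x=4, y=2), (x=6, y=2)
  Distance 2: (x=5, y=0), (x=6, y=1), (x=3, y=2), (x=7, y=2), (x=4, y=3)
  Distance 3: (x=4, y=0), (x=6, y=0), (x=3, y=1), (x=7, y=1), (x=2, y=2), (x=8, y=2), (x=4, y=4)
  Distance 4: (x=7, y=0), (x=2, y=1), (x=8, y=1), (x=1, y=2), (x=9, y=2), (x=2, y=3), (x=8, y=3), (x=3, y=4), (x=5, y=4), (x=4, y=5)
  Distance 5: (x=2, y=0), (x=8, y=0), (x=9, y=1), (x=0, y=2), (x=10, y=2), (x=1, y=3), (x=2, y=4), (x=6, y=4), (x=8, y=4), (x=3, y=5), (x=5, y=5), (x=4, y=6)
  Distance 6: (x=1, y=0), (x=9, y=0), (x=10, y=1), (x=11, y=2), (x=0, y=3), (x=10, y=3), (x=1, y=4), (x=7, y=4), (x=9, y=4), (x=2, y=5), (x=8, y=5), (x=3, y=6), (x=5, y=6)
  Distance 7: (x=0, y=0), (x=10, y=0), (x=11, y=1), (x=11, y=3), (x=0, y=4), (x=10, y=4), (x=1, y=5), (x=2, y=6), (x=6, y=6), (x=8, y=6), (x=3, y=7), (x=5, y=7)
  Distance 8: (x=11, y=0), (x=11, y=4), (x=0, y=5), (x=10, y=5), (x=1, y=6), (x=7, y=6), (x=6, y=7), (x=8, y=7), (x=3, y=8), (x=5, y=8)
  Distance 9: (x=11, y=5), (x=0, y=6), (x=1, y=7), (x=7, y=7), (x=2, y=8), (x=4, y=8), (x=6, y=8), (x=8, y=8), (x=3, y=9), (x=5, y=9)
  Distance 10: (x=11, y=6), (x=0, y=7), (x=1, y=8), (x=9, y=8), (x=2, y=9), (x=4, y=9), (x=6, y=9), (x=8, y=9), (x=3, y=10), (x=5, y=10)
  Distance 11: (x=11, y=7), (x=0, y=8), (x=10, y=8), (x=1, y=9), (x=7, y=9), (x=9, y=9), (x=2, y=10), (x=4, y=10), (x=6, y=10), (x=8, y=10)
  Distance 12: (x=10, y=7), (x=11, y=8), (x=0, y=9), (x=1, y=10), (x=9, y=10)
  Distance 13: (x=11, y=9), (x=0, y=10), (x=10, y=10)
  Distance 14: (x=11, y=10)
Total reachable: 112 (grid has 112 open cells total)

Answer: Reachable cells: 112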